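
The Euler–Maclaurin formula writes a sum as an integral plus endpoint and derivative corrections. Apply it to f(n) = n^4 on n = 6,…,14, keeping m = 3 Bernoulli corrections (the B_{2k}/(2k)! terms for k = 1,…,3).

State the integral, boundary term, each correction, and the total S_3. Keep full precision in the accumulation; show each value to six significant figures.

S_3 ≈ 126708

The integral term ∫_6^14 x^4 dx = 106010.
Endpoint term: (f(6) + f(14))/2 = (1296.00 + 38416.0)/2 = 19856.0.
Integral + boundary = 125866.
Order-1 term: 1/12 · (10976.0 − 864.000) = 842.667.
After k=1: 126708.
Order-2 term: −1/720 · (336.000 − 144.000) = -0.266667.
After k=2: 126708.
Order-3 term: 1/30240 · (0.00000 − 0.00000) = 0.00000.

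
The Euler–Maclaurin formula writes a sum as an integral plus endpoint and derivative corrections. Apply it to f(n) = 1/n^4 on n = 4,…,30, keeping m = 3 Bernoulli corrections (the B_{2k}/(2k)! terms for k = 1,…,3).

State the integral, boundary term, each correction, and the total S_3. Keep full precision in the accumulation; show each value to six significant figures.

The integral term ∫_4^30 1/x^4 dx = 0.00519599.
Boundary: ½(f(4) + f(30)) = ½(0.00390625 + 1.23457e-06) = 0.00195374.
Running total after boundary: 0.00714973.
Order-1 term: 1/12 · (-1.64609e-07 − (-0.00390625)) = 0.000325507.
Running total after k=1: 0.00747524.
Order-2 term: −1/720 · (-5.48697e-09 − (-0.00732422)) = -1.01725e-05.
Running total after k=2: 0.00746506.
Order-3 term: 1/30240 · (-3.41411e-10 − (-0.0256348)) = 8.47710e-07.

S_3 ≈ 0.00746591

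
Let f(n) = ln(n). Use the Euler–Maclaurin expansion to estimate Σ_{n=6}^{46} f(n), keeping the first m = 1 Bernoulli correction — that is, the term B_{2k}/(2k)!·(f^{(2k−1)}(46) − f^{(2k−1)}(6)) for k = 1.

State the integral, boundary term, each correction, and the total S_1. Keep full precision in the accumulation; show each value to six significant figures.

S_1 ≈ 128.165

∫_6^46 ln(x) dx evaluates to 125.367.
Endpoint term: (f(6) + f(46))/2 = (1.79176 + 3.82864)/2 = 2.81020.
Running total after boundary: 128.177.
k=1: B_{2}/(2)! × [f^{(1)}(46) − f^{(1)}(6)] = 1/12 × (0.0217391 − 0.166667) = -0.0120773.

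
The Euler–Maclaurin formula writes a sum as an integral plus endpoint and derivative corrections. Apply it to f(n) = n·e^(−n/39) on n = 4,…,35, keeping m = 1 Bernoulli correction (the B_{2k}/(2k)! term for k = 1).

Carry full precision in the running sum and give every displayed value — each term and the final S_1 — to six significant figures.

The integral term ∫_4^35 x·e^(−x/39) dx = 337.154.
½[f(4) + f(35)] = ½[3.61008 + 14.2665] = 8.93828.
So far: 346.092.
Order-1 term: 1/12 · (0.0418065 − 0.809954) = -0.0640123.

S_1 ≈ 346.028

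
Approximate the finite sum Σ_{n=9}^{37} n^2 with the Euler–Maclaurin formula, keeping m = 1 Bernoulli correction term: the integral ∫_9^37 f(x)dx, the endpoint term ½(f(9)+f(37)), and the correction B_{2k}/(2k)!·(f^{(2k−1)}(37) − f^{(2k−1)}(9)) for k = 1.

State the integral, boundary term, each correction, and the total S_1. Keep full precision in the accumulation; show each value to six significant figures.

S_1 ≈ 17371.0

∫_9^37 x^2 dx evaluates to 16641.3.
Boundary: ½(f(9) + f(37)) = ½(81.0000 + 1369.00) = 725.000.
Running total after boundary: 17366.3.
Order-1 term: 1/12 · (74.0000 − 18.0000) = 4.66667.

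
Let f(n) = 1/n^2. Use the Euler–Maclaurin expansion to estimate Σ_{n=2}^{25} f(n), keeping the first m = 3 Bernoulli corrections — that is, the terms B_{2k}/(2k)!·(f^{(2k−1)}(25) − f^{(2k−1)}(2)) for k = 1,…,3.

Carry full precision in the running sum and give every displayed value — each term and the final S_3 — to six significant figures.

S_3 ≈ 0.605767

The integral term ∫_2^25 1/x^2 dx = 0.460000.
½[f(2) + f(25)] = ½[0.250000 + 0.00160000] = 0.125800.
Running total after boundary: 0.585800.
Correction k=1: B_{2}/2! · (f^{(1)}(25) − f^{(1)}(2)) = 1/12 · (-0.000128000 − (-0.250000)) = 0.0208227.
Partial sum through k=1: 0.606623.
Correction k=2: B_{4}/4! · (f^{(3)}(25) − f^{(3)}(2)) = −1/720 · (-2.45760e-06 − (-0.750000)) = -0.00104166.
Partial sum through k=2: 0.605581.
Correction k=3: B_{6}/6! · (f^{(5)}(25) − f^{(5)}(2)) = 1/30240 · (-1.17965e-07 − (-5.62500)) = 0.000186012.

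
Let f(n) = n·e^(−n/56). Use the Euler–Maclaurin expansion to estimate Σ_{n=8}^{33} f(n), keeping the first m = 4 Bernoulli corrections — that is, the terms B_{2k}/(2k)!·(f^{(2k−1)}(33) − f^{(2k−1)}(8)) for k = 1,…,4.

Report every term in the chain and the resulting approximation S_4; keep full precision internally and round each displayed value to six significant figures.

Integral: ∫_8^33 x·e^(−x/56) dx = 342.149.
½[f(8) + f(33)] = ½[6.93502 + 18.3059] = 12.6204.
Running total after boundary: 354.770.
Order-1 term: 1/12 · (0.227833 − 0.743038) = -0.0429338.
After k=1: 354.727.
Order-2 term: −1/720 · (0.000426428 − 0.000789794) = 5.04674e-07.
After k=2: 354.727.
Order-3 term: 1/30240 · (2.48790e-07 − 4.28141e-07) = -5.93091e-12.
After k=3: 354.727.
Order-4 term: −1/1209600 · (1.15307e-10 − 1.92740e-10) = 6.40160e-17.

S_4 ≈ 354.727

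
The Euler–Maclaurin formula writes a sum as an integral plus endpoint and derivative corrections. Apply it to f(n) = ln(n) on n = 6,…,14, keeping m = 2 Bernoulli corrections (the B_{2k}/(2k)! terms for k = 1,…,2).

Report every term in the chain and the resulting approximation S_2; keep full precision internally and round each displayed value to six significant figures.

S_2 ≈ 20.4037

∫_6^14 ln(x) dx evaluates to 18.1962.
½[f(6) + f(14)] = ½[1.79176 + 2.63906] = 2.21541.
So far: 20.4117.
Correction k=1: B_{2}/2! · (f^{(1)}(14) − f^{(1)}(6)) = 1/12 · (0.0714286 − 0.166667) = -0.00793651.
After k=1: 20.4037.
Correction k=2: B_{4}/4! · (f^{(3)}(14) − f^{(3)}(6)) = −1/720 · (0.000728863 − 0.00925926) = 1.18478e-05.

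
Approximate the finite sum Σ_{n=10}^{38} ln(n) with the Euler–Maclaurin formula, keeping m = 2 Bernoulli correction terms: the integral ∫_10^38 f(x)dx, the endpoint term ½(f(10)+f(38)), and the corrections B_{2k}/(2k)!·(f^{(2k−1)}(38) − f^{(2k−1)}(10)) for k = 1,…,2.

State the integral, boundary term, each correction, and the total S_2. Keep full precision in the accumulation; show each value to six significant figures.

The integral term ∫_10^38 ln(x) dx = 87.2024.
½[f(10) + f(38)] = ½[2.30259 + 3.63759] = 2.97009.
So far: 90.1725.
Correction k=1: B_{2}/2! · (f^{(1)}(38) − f^{(1)}(10)) = 1/12 · (0.0263158 − 0.100000) = -0.00614035.
Partial sum through k=1: 90.1664.
Correction k=2: B_{4}/4! · (f^{(3)}(38) − f^{(3)}(10)) = −1/720 · (3.64485e-05 − 0.00200000) = 2.72715e-06.

S_2 ≈ 90.1664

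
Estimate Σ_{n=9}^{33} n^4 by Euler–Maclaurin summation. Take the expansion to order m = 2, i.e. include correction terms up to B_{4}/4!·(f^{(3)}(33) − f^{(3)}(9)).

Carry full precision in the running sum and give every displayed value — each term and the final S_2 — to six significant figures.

S_2 ≈ 8.42324e+06

The integral term ∫_9^33 x^4 dx = 7.81527e+06.
Boundary: ½(f(9) + f(33)) = ½(6561.00 + 1.18592e+06) = 596241.
So far: 8.41151e+06.
Correction k=1: B_{2}/2! · (f^{(1)}(33) − f^{(1)}(9)) = 1/12 · (143748 − 2916.00) = 11736.0.
After k=1: 8.42325e+06.
Correction k=2: B_{4}/4! · (f^{(3)}(33) − f^{(3)}(9)) = −1/720 · (792.000 − 216.000) = -0.800000.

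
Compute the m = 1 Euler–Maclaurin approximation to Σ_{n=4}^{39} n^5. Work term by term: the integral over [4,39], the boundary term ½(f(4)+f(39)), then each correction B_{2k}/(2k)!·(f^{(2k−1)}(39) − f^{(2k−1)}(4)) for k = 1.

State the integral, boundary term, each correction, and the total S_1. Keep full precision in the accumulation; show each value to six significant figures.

∫_4^39 x^5 dx evaluates to 5.86457e+08.
Boundary: ½(f(4) + f(39)) = ½(1024.00 + 9.02242e+07) = 4.51126e+07.
Running total after boundary: 6.31569e+08.
k=1: B_{2}/(2)! × [f^{(1)}(39) − f^{(1)}(4)] = 1/12 × (1.15672e+07 − 1280.00) = 963827.

S_1 ≈ 6.32533e+08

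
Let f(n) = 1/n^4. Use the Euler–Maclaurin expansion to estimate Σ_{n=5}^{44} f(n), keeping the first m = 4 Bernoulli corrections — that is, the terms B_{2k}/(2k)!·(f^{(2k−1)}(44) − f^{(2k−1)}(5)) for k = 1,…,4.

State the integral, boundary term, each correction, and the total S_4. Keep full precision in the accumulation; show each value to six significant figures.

S_4 ≈ 0.00356752

∫_5^44 1/x^4 dx evaluates to 0.00266275.
Boundary: ½(f(5) + f(44)) = ½(0.00160000 + 2.66802e-07) = 0.000800133.
Running total after boundary: 0.00346289.
k=1: B_{2}/(2)! × [f^{(1)}(44) − f^{(1)}(5)] = 1/12 × (-2.42547e-08 − (-0.00128000)) = 0.000106665.
Running total after k=1: 0.00356955.
k=2: B_{4}/(4)! × [f^{(3)}(44) − f^{(3)}(5)] = −1/720 × (-3.75848e-10 − (-0.00153600)) = -2.13333e-06.
Running total after k=2: 0.00356742.
k=3: B_{6}/(6)! × [f^{(5)}(44) − f^{(5)}(5)] = 1/30240 × (-1.08716e-11 − (-0.00344064)) = 1.13778e-07.
Running total after k=3: 0.00356753.
k=4: B_{8}/(8)! × [f^{(7)}(44) − f^{(7)}(5)] = −1/1209600 × (-5.05397e-13 − (-0.0123863)) = -1.02400e-08.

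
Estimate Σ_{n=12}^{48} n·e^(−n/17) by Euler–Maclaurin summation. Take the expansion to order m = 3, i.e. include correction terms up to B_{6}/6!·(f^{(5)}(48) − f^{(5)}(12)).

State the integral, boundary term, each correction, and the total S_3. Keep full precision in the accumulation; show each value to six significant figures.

∫_12^48 x·e^(−x/17) dx evaluates to 177.748.
Endpoint term: (f(12) + f(48))/2 = (5.92407 + 2.85101)/2 = 4.38754.
Integral + boundary = 182.136.
Correction k=1: B_{2}/2! · (f^{(1)}(48) − f^{(1)}(12)) = 1/12 · (-0.108310 − 0.145198) = -0.0211257.
After k=1: 182.115.
Correction k=2: B_{4}/4! · (f^{(3)}(48) − f^{(3)}(12)) = −1/720 · (3.62686e-05 − 0.00391884) = 5.39245e-06.
After k=2: 182.115.
Correction k=3: B_{6}/6! · (f^{(5)}(48) − f^{(5)}(12)) = 1/30240 · (1.54780e-06 − 2.53815e-05) = -7.88152e-10.

S_3 ≈ 182.115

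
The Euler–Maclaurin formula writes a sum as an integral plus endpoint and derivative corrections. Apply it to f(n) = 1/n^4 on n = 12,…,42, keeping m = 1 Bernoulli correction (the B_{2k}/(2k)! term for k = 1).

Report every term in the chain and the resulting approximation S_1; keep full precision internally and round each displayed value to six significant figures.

Integral: ∫_12^42 1/x^4 dx = 0.000188402.
½[f(12) + f(42)] = ½[4.82253e-05 + 3.21368e-07] = 2.42733e-05.
Running total after boundary: 0.000212675.
Correction k=1: B_{2}/2! · (f^{(1)}(42) − f^{(1)}(12)) = 1/12 · (-3.06065e-08 − (-1.60751e-05)) = 1.33704e-06.

S_1 ≈ 0.000214012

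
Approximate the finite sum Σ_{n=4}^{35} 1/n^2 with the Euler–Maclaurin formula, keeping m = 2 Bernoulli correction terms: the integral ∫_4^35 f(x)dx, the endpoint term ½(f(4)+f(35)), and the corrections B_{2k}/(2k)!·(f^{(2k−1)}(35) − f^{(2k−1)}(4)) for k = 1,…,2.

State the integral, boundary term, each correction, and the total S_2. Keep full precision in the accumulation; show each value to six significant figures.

S_2 ≈ 0.255654

Integral: ∫_4^35 1/x^2 dx = 0.221429.
½[f(4) + f(35)] = ½[0.0625000 + 0.000816327] = 0.0316582.
So far: 0.253087.
Order-1 term: 1/12 · (-4.66472e-05 − (-0.0312500)) = 0.00260028.
Partial sum through k=1: 0.255687.
Order-2 term: −1/720 · (-4.56952e-07 − (-0.0234375)) = -3.25514e-05.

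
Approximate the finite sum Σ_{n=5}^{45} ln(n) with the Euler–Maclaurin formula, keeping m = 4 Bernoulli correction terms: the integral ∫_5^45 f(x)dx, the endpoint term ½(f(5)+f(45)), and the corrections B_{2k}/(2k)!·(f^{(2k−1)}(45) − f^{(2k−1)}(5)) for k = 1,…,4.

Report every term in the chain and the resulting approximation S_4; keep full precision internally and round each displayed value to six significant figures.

Integral: ∫_5^45 ln(x) dx = 123.253.
Boundary: ½(f(5) + f(45)) = ½(1.60944 + 3.80666) = 2.70805.
Integral + boundary = 125.961.
Order-1 term: 1/12 · (0.0222222 − 0.200000) = -0.0148148.
After k=1: 125.946.
Order-2 term: −1/720 · (2.19479e-05 − 0.0160000) = 2.21917e-05.
After k=2: 125.946.
Order-3 term: 1/30240 · (1.30061e-07 − 0.00768000) = -2.53964e-07.
After k=3: 125.946.
Order-4 term: −1/1209600 · (1.92684e-09 − 0.00921600) = 7.61905e-09.

S_4 ≈ 125.946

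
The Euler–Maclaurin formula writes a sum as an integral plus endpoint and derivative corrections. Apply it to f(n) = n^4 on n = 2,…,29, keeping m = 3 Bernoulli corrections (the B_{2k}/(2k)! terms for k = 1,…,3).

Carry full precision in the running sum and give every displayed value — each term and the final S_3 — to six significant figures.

S_3 ≈ 4.46400e+06

∫_2^29 x^4 dx evaluates to 4.10222e+06.
Boundary: ½(f(2) + f(29)) = ½(16.0000 + 707281) = 353648.
So far: 4.45587e+06.
Correction k=1: B_{2}/2! · (f^{(1)}(29) − f^{(1)}(2)) = 1/12 · (97556.0 − 32.0000) = 8127.00.
After k=1: 4.46400e+06.
Correction k=2: B_{4}/4! · (f^{(3)}(29) − f^{(3)}(2)) = −1/720 · (696.000 − 48.0000) = -0.900000.
After k=2: 4.46400e+06.
Correction k=3: B_{6}/6! · (f^{(5)}(29) − f^{(5)}(2)) = 1/30240 · (0.00000 − 0.00000) = 0.00000.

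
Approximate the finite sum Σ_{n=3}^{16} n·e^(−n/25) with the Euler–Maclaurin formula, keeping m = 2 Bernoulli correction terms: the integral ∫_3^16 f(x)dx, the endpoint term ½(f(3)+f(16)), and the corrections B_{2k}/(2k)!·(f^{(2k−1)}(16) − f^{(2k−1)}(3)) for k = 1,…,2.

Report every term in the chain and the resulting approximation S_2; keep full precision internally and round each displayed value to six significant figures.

Integral: ∫_3^16 x·e^(−x/25) dx = 80.3696.
Endpoint term: (f(3) + f(16))/2 = (2.66076 + 8.43668)/2 = 5.54872.
Integral + boundary = 85.9183.
Order-1 term: 1/12 · (0.189825 − 0.780490) = -0.0492221.
After k=1: 85.8691.
Order-2 term: −1/720 · (0.00199106 − 0.00408693) = 2.91093e-06.

S_2 ≈ 85.8691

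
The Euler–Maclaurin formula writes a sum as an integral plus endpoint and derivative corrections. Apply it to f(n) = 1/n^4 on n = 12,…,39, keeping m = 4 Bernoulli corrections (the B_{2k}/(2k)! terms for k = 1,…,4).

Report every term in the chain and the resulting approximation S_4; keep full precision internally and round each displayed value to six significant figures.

S_4 ≈ 0.000212942

The integral term ∫_12^39 1/x^4 dx = 0.000187282.
Boundary: ½(f(12) + f(39)) = ½(4.82253e-05 + 4.32257e-07) = 2.43288e-05.
Integral + boundary = 0.000211611.
k=1: B_{2}/(2)! × [f^{(1)}(39) − f^{(1)}(12)] = 1/12 × (-4.43340e-08 − (-1.60751e-05)) = 1.33590e-06.
Partial sum through k=1: 0.000212947.
k=2: B_{4}/(4)! × [f^{(3)}(39) − f^{(3)}(12)] = −1/720 × (-8.74438e-10 − (-3.34898e-06)) = -4.65015e-09.
Partial sum through k=2: 0.000212942.
k=3: B_{6}/(6)! × [f^{(5)}(39) − f^{(5)}(12)] = 1/30240 × (-3.21950e-11 − (-1.30238e-06)) = 4.30671e-11.
Partial sum through k=3: 0.000212942.
k=4: B_{8}/(8)! × [f^{(7)}(39) − f^{(7)}(12)] = −1/1209600 × (-1.90503e-12 − (-8.13988e-07)) = -6.72938e-13.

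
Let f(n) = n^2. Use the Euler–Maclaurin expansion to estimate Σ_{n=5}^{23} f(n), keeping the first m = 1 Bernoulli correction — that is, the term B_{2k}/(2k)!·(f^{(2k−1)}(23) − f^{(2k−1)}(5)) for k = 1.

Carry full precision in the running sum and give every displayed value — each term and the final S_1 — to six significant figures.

The integral term ∫_5^23 x^2 dx = 4014.00.
½[f(5) + f(23)] = ½[25.0000 + 529.000] = 277.000.
Integral + boundary = 4291.00.
Order-1 term: 1/12 · (46.0000 − 10.0000) = 3.00000.

S_1 ≈ 4294.00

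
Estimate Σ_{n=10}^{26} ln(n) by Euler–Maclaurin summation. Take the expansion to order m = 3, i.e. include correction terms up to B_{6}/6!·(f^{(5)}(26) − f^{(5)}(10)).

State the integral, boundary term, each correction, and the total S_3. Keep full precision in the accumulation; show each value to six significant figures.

∫_10^26 ln(x) dx evaluates to 45.6847.
½[f(10) + f(26)] = ½[2.30259 + 3.25810] = 2.78034.
So far: 48.4650.
Order-1 term: 1/12 · (0.0384615 − 0.100000) = -0.00512821.
Partial sum through k=1: 48.4599.
Order-2 term: −1/720 · (0.000113792 − 0.00200000) = 2.61973e-06.
Partial sum through k=2: 48.4599.
Order-3 term: 1/30240 · (2.01997e-06 − 0.000240000) = -7.86971e-09.

S_3 ≈ 48.4599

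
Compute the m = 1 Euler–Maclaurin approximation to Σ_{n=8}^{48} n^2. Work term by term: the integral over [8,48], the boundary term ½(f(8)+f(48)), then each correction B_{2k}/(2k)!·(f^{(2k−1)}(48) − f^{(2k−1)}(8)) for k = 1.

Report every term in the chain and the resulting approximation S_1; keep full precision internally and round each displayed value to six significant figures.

Integral: ∫_8^48 x^2 dx = 36693.3.
Boundary: ½(f(8) + f(48)) = ½(64.0000 + 2304.00) = 1184.00.
Integral + boundary = 37877.3.
k=1: B_{2}/(2)! × [f^{(1)}(48) − f^{(1)}(8)] = 1/12 × (96.0000 − 16.0000) = 6.66667.

S_1 ≈ 37884.0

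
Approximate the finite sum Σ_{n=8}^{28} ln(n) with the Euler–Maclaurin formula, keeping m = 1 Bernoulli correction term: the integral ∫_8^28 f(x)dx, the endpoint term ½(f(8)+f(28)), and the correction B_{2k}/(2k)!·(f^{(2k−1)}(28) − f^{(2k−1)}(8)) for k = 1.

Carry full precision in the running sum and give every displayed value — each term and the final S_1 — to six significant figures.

Integral: ∫_8^28 ln(x) dx = 56.6662.
½[f(8) + f(28)] = ½[2.07944 + 3.33220] = 2.70582.
Integral + boundary = 59.3720.
Correction k=1: B_{2}/2! · (f^{(1)}(28) − f^{(1)}(8)) = 1/12 · (0.0357143 − 0.125000) = -0.00744048.

S_1 ≈ 59.3646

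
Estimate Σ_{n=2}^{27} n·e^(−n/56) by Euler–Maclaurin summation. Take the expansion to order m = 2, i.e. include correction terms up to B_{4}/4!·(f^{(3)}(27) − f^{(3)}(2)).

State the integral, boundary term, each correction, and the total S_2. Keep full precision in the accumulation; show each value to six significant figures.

S_2 ≈ 273.348

The integral term ∫_2^27 x·e^(−x/56) dx = 264.098.
½[f(2) + f(27)] = ½[1.92983 + 16.6714] = 9.30061.
Running total after boundary: 273.399.
k=1: B_{2}/(2)! × [f^{(1)}(27) − f^{(1)}(2)] = 1/12 × (0.319755 − 0.930455) = -0.0508916.
Running total after k=1: 273.348.
k=2: B_{4}/(4)! × [f^{(3)}(27) − f^{(3)}(2)] = −1/720 × (0.000495750 − 0.000912081) = 5.78237e-07.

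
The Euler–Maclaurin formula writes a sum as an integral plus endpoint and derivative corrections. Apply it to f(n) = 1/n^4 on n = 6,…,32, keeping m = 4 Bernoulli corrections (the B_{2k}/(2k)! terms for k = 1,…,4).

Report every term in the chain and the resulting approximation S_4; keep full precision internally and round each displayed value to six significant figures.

S_4 ≈ 0.00196160

The integral term ∫_6^32 1/x^4 dx = 0.00153304.
½[f(6) + f(32)] = ½[0.000771605 + 9.53674e-07] = 0.000386279.
So far: 0.00191932.
Correction k=1: B_{2}/2! · (f^{(1)}(32) − f^{(1)}(6)) = 1/12 · (-1.19209e-07 − (-0.000514403)) = 4.28570e-05.
Running total after k=1: 0.00196217.
Correction k=2: B_{4}/4! · (f^{(3)}(32) − f^{(3)}(6)) = −1/720 · (-3.49246e-09 − (-0.000428669)) = -5.95369e-07.
Running total after k=2: 0.00196158.
Correction k=3: B_{6}/6! · (f^{(5)}(32) − f^{(5)}(6)) = 1/30240 · (-1.90994e-10 − (-0.000666819)) = 2.20509e-08.
Running total after k=3: 0.00196160.
Correction k=4: B_{8}/8! · (f^{(7)}(32) − f^{(7)}(6)) = −1/1209600 · (-1.67866e-11 − (-0.00166705)) = -1.37818e-09.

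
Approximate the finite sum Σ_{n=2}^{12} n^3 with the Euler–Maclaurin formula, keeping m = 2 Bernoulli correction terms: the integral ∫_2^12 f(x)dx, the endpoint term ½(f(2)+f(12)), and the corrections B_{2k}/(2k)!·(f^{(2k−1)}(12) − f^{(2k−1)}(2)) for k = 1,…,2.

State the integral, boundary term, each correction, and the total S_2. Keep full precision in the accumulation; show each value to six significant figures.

The integral term ∫_2^12 x^3 dx = 5180.00.
Endpoint term: (f(2) + f(12))/2 = (8.00000 + 1728.00)/2 = 868.000.
Running total after boundary: 6048.00.
Order-1 term: 1/12 · (432.000 − 12.0000) = 35.0000.
Running total after k=1: 6083.00.
Order-2 term: −1/720 · (6.00000 − 6.00000) = 0.00000.

S_2 ≈ 6083.00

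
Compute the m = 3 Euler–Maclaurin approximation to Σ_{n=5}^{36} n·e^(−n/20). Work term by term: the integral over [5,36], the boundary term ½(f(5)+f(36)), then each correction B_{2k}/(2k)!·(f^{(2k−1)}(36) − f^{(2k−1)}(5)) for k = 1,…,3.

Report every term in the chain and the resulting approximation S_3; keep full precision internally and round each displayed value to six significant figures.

∫_5^36 x·e^(−x/20) dx evaluates to 204.266.
½[f(5) + f(36)] = ½[3.89400 + 5.95076] = 4.92238.
So far: 209.188.
k=1: B_{2}/(2)! × [f^{(1)}(36) − f^{(1)}(5)] = 1/12 × (-0.132239 − 0.584101) = -0.0596950.
After k=1: 209.128.
k=2: B_{4}/(4)! × [f^{(3)}(36) − f^{(3)}(5)] = −1/720 × (0.000495897 − 0.00535426) = 6.74772e-06.
After k=2: 209.128.
k=3: B_{6}/(6)! × [f^{(5)}(36) − f^{(5)}(5)] = 1/30240 × (3.30598e-06 − 2.31206e-05) = -6.55247e-10.

S_3 ≈ 209.128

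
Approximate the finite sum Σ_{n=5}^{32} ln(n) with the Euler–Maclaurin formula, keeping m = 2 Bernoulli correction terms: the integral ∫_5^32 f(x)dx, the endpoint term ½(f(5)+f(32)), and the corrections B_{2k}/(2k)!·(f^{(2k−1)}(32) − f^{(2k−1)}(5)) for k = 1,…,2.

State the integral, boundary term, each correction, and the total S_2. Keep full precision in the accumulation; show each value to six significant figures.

The integral term ∫_5^32 ln(x) dx = 75.8564.
½[f(5) + f(32)] = ½[1.60944 + 3.46574] = 2.53759.
So far: 78.3939.
Order-1 term: 1/12 · (0.0312500 − 0.200000) = -0.0140625.
After k=1: 78.3799.
Order-2 term: −1/720 · (6.10352e-05 − 0.0160000) = 2.21375e-05.

S_2 ≈ 78.3799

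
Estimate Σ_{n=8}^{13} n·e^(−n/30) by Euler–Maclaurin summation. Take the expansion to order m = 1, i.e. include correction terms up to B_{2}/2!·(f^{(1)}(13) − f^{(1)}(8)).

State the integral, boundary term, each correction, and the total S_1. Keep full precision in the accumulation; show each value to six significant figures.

The integral term ∫_8^13 x·e^(−x/30) dx = 36.7941.
Boundary: ½(f(8) + f(13)) = ½(6.12743 + 8.42848) = 7.27795.
Integral + boundary = 44.0721.
Correction k=1: B_{2}/2! · (f^{(1)}(13) − f^{(1)}(8)) = 1/12 · (0.367395 − 0.561681) = -0.0161905.

S_1 ≈ 44.0559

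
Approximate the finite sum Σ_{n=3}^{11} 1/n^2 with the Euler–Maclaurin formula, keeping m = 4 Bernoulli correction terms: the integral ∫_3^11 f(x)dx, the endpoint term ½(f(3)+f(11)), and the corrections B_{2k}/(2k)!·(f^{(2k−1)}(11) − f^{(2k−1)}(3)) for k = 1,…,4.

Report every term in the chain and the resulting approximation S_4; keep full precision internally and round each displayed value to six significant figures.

S_4 ≈ 0.308032

Integral: ∫_3^11 1/x^2 dx = 0.242424.
Boundary: ½(f(3) + f(11)) = ½(0.111111 + 0.00826446) = 0.0596878.
Running total after boundary: 0.302112.
k=1: B_{2}/(2)! × [f^{(1)}(11) − f^{(1)}(3)] = 1/12 × (-0.00150263 − (-0.0740741)) = 0.00604762.
After k=1: 0.308160.
k=2: B_{4}/(4)! × [f^{(3)}(11) − f^{(3)}(3)] = −1/720 × (-0.000149021 − (-0.0987654)) = -0.000136967.
After k=2: 0.308023.
k=3: B_{6}/(6)! × [f^{(5)}(11) − f^{(5)}(3)] = 1/30240 × (-3.69474e-05 − (-0.329218)) = 1.08856e-05.
After k=3: 0.308034.
k=4: B_{8}/(8)! × [f^{(7)}(11) − f^{(7)}(3)] = −1/1209600 × (-1.70996e-05 − (-2.04847)) = -1.69349e-06.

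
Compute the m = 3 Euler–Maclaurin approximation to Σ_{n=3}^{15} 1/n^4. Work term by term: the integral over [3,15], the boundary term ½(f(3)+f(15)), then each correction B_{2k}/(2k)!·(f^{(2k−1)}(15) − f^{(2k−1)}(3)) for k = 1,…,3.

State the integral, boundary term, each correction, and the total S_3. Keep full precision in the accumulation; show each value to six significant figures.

S_3 ≈ 0.0197360

∫_3^15 1/x^4 dx evaluates to 0.0122469.
½[f(3) + f(15)] = ½[0.0123457 + 1.97531e-05] = 0.00618272.
So far: 0.0184296.
Order-1 term: 1/12 · (-5.26749e-06 − (-0.0164609)) = 0.00137130.
Partial sum through k=1: 0.0198009.
Order-2 term: −1/720 · (-7.02332e-07 − (-0.0548697)) = -7.62069e-05.
Partial sum through k=2: 0.0197247.
Order-3 term: 1/30240 · (-1.74803e-07 − (-0.341411)) = 1.12901e-05.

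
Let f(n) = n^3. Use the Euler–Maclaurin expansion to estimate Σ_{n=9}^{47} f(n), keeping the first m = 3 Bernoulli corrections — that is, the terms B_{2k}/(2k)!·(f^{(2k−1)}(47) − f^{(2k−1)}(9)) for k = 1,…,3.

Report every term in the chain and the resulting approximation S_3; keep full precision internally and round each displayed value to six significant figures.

The integral term ∫_9^47 x^3 dx = 1.21828e+06.
½[f(9) + f(47)] = ½[729.000 + 103823] = 52276.0.
Running total after boundary: 1.27056e+06.
Order-1 term: 1/12 · (6627.00 − 243.000) = 532.000.
Running total after k=1: 1.27109e+06.
Order-2 term: −1/720 · (6.00000 − 6.00000) = 0.00000.
Running total after k=2: 1.27109e+06.
Order-3 term: 1/30240 · (0.00000 − 0.00000) = 0.00000.

S_3 ≈ 1.27109e+06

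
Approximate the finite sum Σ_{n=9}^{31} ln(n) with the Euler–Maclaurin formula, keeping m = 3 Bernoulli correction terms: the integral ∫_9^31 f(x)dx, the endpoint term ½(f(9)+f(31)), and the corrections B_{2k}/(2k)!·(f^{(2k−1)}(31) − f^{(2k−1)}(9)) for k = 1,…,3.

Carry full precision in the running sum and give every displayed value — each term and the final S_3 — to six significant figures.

S_3 ≈ 67.4876

The integral term ∫_9^31 ln(x) dx = 64.6786.
Endpoint term: (f(9) + f(31))/2 = (2.19722 + 3.43399)/2 = 2.81561.
Integral + boundary = 67.4942.
Correction k=1: B_{2}/2! · (f^{(1)}(31) − f^{(1)}(9)) = 1/12 · (0.0322581 − 0.111111) = -0.00657109.
Partial sum through k=1: 67.4876.
Correction k=2: B_{4}/4! · (f^{(3)}(31) − f^{(3)}(9)) = −1/720 · (6.71344e-05 − 0.00274348) = 3.71715e-06.
Partial sum through k=2: 67.4876.
Correction k=3: B_{6}/6! · (f^{(5)}(31) − f^{(5)}(9)) = 1/30240 · (8.38306e-07 − 0.000406442) = -1.34128e-08.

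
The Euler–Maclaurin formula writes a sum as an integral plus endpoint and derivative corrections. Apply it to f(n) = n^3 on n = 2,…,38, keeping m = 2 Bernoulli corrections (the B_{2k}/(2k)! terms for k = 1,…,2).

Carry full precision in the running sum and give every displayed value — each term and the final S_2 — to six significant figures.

The integral term ∫_2^38 x^3 dx = 521280.
½[f(2) + f(38)] = ½[8.00000 + 54872.0] = 27440.0.
Running total after boundary: 548720.
Correction k=1: B_{2}/2! · (f^{(1)}(38) − f^{(1)}(2)) = 1/12 · (4332.00 − 12.0000) = 360.000.
After k=1: 549080.
Correction k=2: B_{4}/4! · (f^{(3)}(38) − f^{(3)}(2)) = −1/720 · (6.00000 − 6.00000) = 0.00000.

S_2 ≈ 549080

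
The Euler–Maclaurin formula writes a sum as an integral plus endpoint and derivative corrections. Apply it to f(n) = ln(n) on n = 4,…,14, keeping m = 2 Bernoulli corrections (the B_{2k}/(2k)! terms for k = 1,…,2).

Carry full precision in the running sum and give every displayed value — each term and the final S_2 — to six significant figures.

The integral term ∫_4^14 ln(x) dx = 21.4016.
Boundary: ½(f(4) + f(14)) = ½(1.38629 + 2.63906) = 2.01268.
Integral + boundary = 23.4143.
k=1: B_{2}/(2)! × [f^{(1)}(14) − f^{(1)}(4)] = 1/12 × (0.0714286 − 0.250000) = -0.0148810.
After k=1: 23.3994.
k=2: B_{4}/(4)! × [f^{(3)}(14) − f^{(3)}(4)] = −1/720 × (0.000728863 − 0.0312500) = 4.23905e-05.

S_2 ≈ 23.3995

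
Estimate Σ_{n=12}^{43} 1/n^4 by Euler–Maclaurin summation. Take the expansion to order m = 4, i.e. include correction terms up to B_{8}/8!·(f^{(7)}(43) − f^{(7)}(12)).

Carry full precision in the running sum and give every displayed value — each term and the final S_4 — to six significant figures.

S_4 ≈ 0.000214300

The integral term ∫_12^43 1/x^4 dx = 0.000188709.
Boundary: ½(f(12) + f(43)) = ½(4.82253e-05 + 2.92500e-07) = 2.42589e-05.
Running total after boundary: 0.000212968.
Correction k=1: B_{2}/2! · (f^{(1)}(43) − f^{(1)}(12)) = 1/12 · (-2.72093e-08 − (-1.60751e-05)) = 1.33732e-06.
Partial sum through k=1: 0.000214305.
Correction k=2: B_{4}/4! · (f^{(3)}(43) − f^{(3)}(12)) = −1/720 · (-4.41471e-10 − (-3.34898e-06)) = -4.65075e-09.
Partial sum through k=2: 0.000214300.
Correction k=3: B_{6}/6! · (f^{(5)}(43) − f^{(5)}(12)) = 1/30240 · (-1.33707e-11 − (-1.30238e-06)) = 4.30677e-11.
Partial sum through k=3: 0.000214300.
Correction k=4: B_{8}/8! · (f^{(7)}(43) − f^{(7)}(12)) = −1/1209600 · (-6.50817e-13 − (-8.13988e-07)) = -6.72939e-13.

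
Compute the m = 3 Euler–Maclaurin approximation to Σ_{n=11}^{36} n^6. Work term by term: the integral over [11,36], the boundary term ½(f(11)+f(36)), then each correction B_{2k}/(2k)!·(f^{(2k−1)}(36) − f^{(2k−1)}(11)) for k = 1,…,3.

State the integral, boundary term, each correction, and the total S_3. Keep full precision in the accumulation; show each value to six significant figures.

∫_11^36 x^6 dx evaluates to 1.11921e+10.
Boundary: ½(f(11) + f(36)) = ½(1.77156e+06 + 2.17678e+09) = 1.08928e+09.
Running total after boundary: 1.22814e+10.
Order-1 term: 1/12 · (3.62797e+08 − 966306) = 3.01526e+07.
After k=1: 1.23115e+10.
Order-2 term: −1/720 · (5.59872e+06 − 159720) = -7554.17.
After k=2: 1.23115e+10.
Order-3 term: 1/30240 · (25920.0 − 7920.00) = 0.595238.

S_3 ≈ 1.23115e+10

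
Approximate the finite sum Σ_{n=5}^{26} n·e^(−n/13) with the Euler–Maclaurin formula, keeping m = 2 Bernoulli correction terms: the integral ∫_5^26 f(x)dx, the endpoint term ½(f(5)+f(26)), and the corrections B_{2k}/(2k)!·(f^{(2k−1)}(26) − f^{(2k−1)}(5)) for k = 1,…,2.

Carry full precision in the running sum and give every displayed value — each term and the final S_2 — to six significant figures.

S_2 ≈ 94.0867

The integral term ∫_5^26 x·e^(−x/13) dx = 90.6717.
Boundary: ½(f(5) + f(26)) = ½(3.40356 + 3.51872) = 3.46114.
Running total after boundary: 94.1329.
k=1: B_{2}/(2)! × [f^{(1)}(26) − f^{(1)}(5)] = 1/12 × (-0.135335 − 0.418900) = -0.0461863.
Running total after k=1: 94.0867.
k=2: B_{4}/(4)! × [f^{(3)}(26) − f^{(3)}(5)] = −1/720 × (0.000800800 − 0.0105345) = 1.35190e-05.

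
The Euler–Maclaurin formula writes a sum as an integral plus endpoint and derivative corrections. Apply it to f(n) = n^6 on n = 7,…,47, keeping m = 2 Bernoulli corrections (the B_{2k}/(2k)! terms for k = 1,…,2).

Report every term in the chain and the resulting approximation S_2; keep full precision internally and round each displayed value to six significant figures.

∫_7^47 x^6 dx evaluates to 7.23746e+10.
½[f(7) + f(47)] = ½[117649 + 1.07792e+10] = 5.38967e+09.
So far: 7.77643e+10.
Order-1 term: 1/12 · (1.37607e+09 − 100842) = 1.14664e+08.
Running total after k=1: 7.78789e+10.
Order-2 term: −1/720 · (1.24588e+07 − 41160.0) = -17246.7.

S_2 ≈ 7.78789e+10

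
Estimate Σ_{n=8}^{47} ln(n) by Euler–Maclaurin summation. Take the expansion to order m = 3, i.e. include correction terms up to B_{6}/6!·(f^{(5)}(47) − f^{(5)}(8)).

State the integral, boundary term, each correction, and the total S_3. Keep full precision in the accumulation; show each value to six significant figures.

S_3 ≈ 128.278

The integral term ∫_8^47 ln(x) dx = 125.321.
Endpoint term: (f(8) + f(47))/2 = (2.07944 + 3.85015)/2 = 2.96479.
So far: 128.286.
Correction k=1: B_{2}/2! · (f^{(1)}(47) − f^{(1)}(8)) = 1/12 · (0.0212766 − 0.125000) = -0.00864362.
Running total after k=1: 128.278.
Correction k=2: B_{4}/4! · (f^{(3)}(47) − f^{(3)}(8)) = −1/720 · (1.92636e-05 − 0.00390625) = 5.39859e-06.
Running total after k=2: 128.278.
Correction k=3: B_{6}/6! · (f^{(5)}(47) − f^{(5)}(8)) = 1/30240 · (1.04646e-07 − 0.000732422) = -2.42168e-08.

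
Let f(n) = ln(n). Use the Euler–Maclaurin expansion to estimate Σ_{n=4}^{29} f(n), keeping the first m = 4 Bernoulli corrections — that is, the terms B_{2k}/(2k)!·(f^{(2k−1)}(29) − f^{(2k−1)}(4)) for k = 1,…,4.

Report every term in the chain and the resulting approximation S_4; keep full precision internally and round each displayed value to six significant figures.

S_4 ≈ 69.4653

Integral: ∫_4^29 ln(x) dx = 67.1064.
Boundary: ½(f(4) + f(29)) = ½(1.38629 + 3.36730) = 2.37680.
Integral + boundary = 69.4832.
Order-1 term: 1/12 · (0.0344828 − 0.250000) = -0.0179598.
Running total after k=1: 69.4652.
Order-2 term: −1/720 · (8.20042e-05 − 0.0312500) = 4.32889e-05.
Running total after k=2: 69.4653.
Order-3 term: 1/30240 · (1.17010e-06 − 0.0234375) = -7.75011e-07.
Running total after k=3: 69.4653.
Order-4 term: −1/1209600 · (4.17394e-08 − 0.0439453) = 3.63304e-08.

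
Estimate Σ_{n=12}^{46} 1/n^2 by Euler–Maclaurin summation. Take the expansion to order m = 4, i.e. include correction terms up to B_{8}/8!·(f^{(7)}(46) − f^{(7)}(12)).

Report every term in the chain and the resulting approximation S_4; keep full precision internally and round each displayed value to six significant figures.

Integral: ∫_12^46 1/x^2 dx = 0.0615942.
Boundary: ½(f(12) + f(46)) = ½(0.00694444 + 0.000472590) = 0.00370852.
So far: 0.0653027.
Order-1 term: 1/12 · (-2.05474e-05 − (-0.00115741)) = 9.47383e-05.
Partial sum through k=1: 0.0653975.
Order-2 term: −1/720 · (-1.16526e-07 − (-9.64506e-05)) = -1.33797e-07.
Partial sum through k=2: 0.0653973.
Order-3 term: 1/30240 · (-1.65207e-09 − (-2.00939e-05)) = 6.64425e-10.
Partial sum through k=3: 0.0653973.
Order-4 term: −1/1209600 · (-4.37220e-11 − (-7.81429e-06)) = -6.46019e-12.

S_4 ≈ 0.0653973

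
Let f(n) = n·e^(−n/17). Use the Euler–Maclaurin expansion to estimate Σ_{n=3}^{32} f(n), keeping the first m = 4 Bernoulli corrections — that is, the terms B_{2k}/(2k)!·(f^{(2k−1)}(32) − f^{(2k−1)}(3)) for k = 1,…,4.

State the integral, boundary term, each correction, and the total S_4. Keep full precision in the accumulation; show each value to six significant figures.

S_4 ≈ 161.811

∫_3^32 x·e^(−x/17) dx evaluates to 158.187.
½[f(3) + f(32)] = ½[2.51467 + 4.87141] = 3.69304.
So far: 161.880.
Order-1 term: 1/12 · (-0.134322 − 0.690302) = -0.0687186.
Partial sum through k=1: 161.811.
Order-2 term: −1/720 · (0.000588723 − 0.00818944) = 1.05566e-05.
Partial sum through k=2: 161.811.
Order-3 term: 1/30240 · (5.68245e-06 − 4.84093e-05) = -1.41293e-09.
Partial sum through k=3: 161.811.
Order-4 term: −1/1209600 · (3.22761e-08 − 2.36960e-07) = 1.69216e-13.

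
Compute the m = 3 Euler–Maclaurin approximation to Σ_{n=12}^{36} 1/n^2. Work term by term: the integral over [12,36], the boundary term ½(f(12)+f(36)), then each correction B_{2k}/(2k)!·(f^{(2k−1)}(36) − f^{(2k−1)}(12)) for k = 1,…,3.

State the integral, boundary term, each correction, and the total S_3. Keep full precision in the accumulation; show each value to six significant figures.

S_3 ≈ 0.0595063

∫_12^36 1/x^2 dx evaluates to 0.0555556.
Boundary: ½(f(12) + f(36)) = ½(0.00694444 + 0.000771605) = 0.00385802.
So far: 0.0594136.
Order-1 term: 1/12 · (-4.28669e-05 − (-0.00115741)) = 9.28784e-05.
After k=1: 0.0595065.
Order-2 term: −1/720 · (-3.96916e-07 − (-9.64506e-05)) = -1.33408e-07.
After k=2: 0.0595063.
Order-3 term: 1/30240 · (-9.18787e-09 − (-2.00939e-05)) = 6.64176e-10.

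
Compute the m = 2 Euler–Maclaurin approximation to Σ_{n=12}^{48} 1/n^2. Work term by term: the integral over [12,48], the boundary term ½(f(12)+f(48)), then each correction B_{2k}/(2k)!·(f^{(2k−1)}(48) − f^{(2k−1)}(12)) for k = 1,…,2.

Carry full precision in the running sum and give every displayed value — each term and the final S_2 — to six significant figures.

S_2 ≈ 0.0662840

The integral term ∫_12^48 1/x^2 dx = 0.0625000.
Endpoint term: (f(12) + f(48))/2 = (0.00694444 + 0.000434028)/2 = 0.00368924.
So far: 0.0661892.
Order-1 term: 1/12 · (-1.80845e-05 − (-0.00115741)) = 9.49436e-05.
Running total after k=1: 0.0662842.
Order-2 term: −1/720 · (-9.41901e-08 − (-9.64506e-05)) = -1.33828e-07.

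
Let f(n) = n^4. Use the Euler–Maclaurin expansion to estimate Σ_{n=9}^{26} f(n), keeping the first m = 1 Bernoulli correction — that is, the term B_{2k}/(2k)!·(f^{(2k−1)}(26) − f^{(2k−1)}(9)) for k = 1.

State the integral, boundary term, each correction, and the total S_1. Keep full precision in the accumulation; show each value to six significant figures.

∫_9^26 x^4 dx evaluates to 2.36447e+06.
½[f(9) + f(26)] = ½[6561.00 + 456976] = 231768.
So far: 2.59623e+06.
k=1: B_{2}/(2)! × [f^{(1)}(26) − f^{(1)}(9)] = 1/12 × (70304.0 − 2916.00) = 5615.67.

S_1 ≈ 2.60185e+06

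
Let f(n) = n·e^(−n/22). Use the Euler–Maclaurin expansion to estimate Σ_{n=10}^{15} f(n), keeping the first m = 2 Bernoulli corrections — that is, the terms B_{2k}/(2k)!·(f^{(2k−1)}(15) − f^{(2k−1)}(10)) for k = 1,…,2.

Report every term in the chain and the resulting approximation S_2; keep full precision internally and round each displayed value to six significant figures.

The integral term ∫_10^15 x·e^(−x/22) dx = 35.2173.
Boundary: ½(f(10) + f(15)) = ½(6.34736 + 7.58545) = 6.96641.
Running total after boundary: 42.1837.
Order-1 term: 1/12 · (0.160903 − 0.346220) = -0.0154430.
After k=1: 42.1683.
Order-2 term: −1/720 · (0.00242210 − 0.00333821) = 1.27237e-06.

S_2 ≈ 42.1683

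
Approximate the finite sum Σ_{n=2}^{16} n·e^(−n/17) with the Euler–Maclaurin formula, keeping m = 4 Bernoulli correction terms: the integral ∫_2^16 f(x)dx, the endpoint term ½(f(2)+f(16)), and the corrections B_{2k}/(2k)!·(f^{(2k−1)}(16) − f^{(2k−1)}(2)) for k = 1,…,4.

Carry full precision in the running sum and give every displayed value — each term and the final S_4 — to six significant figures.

S_4 ≈ 72.2125

∫_2^16 x·e^(−x/17) dx evaluates to 68.2656.
Endpoint term: (f(2) + f(16))/2 = (1.77802 + 6.24270)/2 = 4.01036.
Integral + boundary = 72.2760.
Order-1 term: 1/12 · (0.0229511 − 0.784420) = -0.0634558.
After k=1: 72.2125.
Order-2 term: −1/720 · (0.00277954 − 0.00886657) = 8.45421e-06.
After k=2: 72.2125.
Order-3 term: 1/30240 · (1.89608e-05 − 5.19685e-05) = -1.09152e-09.
After k=3: 72.2125.
Order-4 term: −1/1209600 · (9.79371e-08 − 2.53484e-07) = 1.28593e-13.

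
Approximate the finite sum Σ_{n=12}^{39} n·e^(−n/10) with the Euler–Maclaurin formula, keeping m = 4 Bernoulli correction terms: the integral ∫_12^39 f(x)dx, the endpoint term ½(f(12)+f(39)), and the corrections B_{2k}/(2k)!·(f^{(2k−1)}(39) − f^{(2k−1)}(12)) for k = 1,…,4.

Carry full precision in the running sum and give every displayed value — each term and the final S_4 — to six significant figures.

S_4 ≈ 58.5462

∫_12^39 x·e^(−x/10) dx evaluates to 56.3442.
Endpoint term: (f(12) + f(39))/2 = (3.61433 + 0.789435)/2 = 2.20188.
So far: 58.5461.
Correction k=1: B_{2}/2! · (f^{(1)}(39) − f^{(1)}(12)) = 1/12 · (-0.0587015 − (-0.0602388)) = 0.000128108.
After k=1: 58.5462.
Correction k=2: B_{4}/4! · (f^{(3)}(39) − f^{(3)}(12)) = −1/720 · (-0.000182177 − 0.00542150) = 7.78288e-06.
After k=2: 58.5462.
Correction k=3: B_{6}/6! · (f^{(5)}(39) − f^{(5)}(12)) = 1/30240 · (2.22661e-06 − 0.000114454) = -3.71122e-09.
After k=3: 58.5462.
Correction k=4: B_{8}/8! · (f^{(7)}(39) − f^{(7)}(12)) = −1/1209600 · (6.27499e-08 − 1.74693e-06) = 1.39234e-12.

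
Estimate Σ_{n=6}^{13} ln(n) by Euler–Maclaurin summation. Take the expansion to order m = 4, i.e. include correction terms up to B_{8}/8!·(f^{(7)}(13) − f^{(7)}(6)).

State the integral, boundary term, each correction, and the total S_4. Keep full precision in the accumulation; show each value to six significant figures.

∫_6^13 ln(x) dx evaluates to 15.5938.
Endpoint term: (f(6) + f(13))/2 = (1.79176 + 2.56495)/2 = 2.17835.
So far: 17.7721.
k=1: B_{2}/(2)! × [f^{(1)}(13) − f^{(1)}(6)] = 1/12 × (0.0769231 − 0.166667) = -0.00747863.
Running total after k=1: 17.7647.
k=2: B_{4}/(4)! × [f^{(3)}(13) − f^{(3)}(6)] = −1/720 × (0.000910332 − 0.00925926) = 1.15957e-05.
Running total after k=2: 17.7647.
k=3: B_{6}/(6)! × [f^{(5)}(13) − f^{(5)}(6)] = 1/30240 × (6.46390e-05 − 0.00308642) = -9.99266e-08.
Running total after k=3: 17.7647.
k=4: B_{8}/(8)! × [f^{(7)}(13) − f^{(7)}(6)] = −1/1209600 × (1.14744e-05 − 0.00257202) = 2.11685e-09.

S_4 ≈ 17.7647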